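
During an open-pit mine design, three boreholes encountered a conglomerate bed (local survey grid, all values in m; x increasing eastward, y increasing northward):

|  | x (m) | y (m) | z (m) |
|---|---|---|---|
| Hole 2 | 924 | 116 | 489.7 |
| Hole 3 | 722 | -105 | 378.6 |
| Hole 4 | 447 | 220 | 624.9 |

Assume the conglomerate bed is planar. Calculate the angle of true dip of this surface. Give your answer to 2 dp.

Two edge vectors: Hole 2→Hole 3 = (-202, -221, -111.1), Hole 2→Hole 4 = (-477, 104, 135.2).
Normal n = (Hole 2→Hole 3) × (Hole 2→Hole 4) = (-18324.8, 80305.1, -126425).
So ∂z/∂x = −n_x/n_z = −0.14495 and ∂z/∂y = −n_y/n_z = 0.63520.
Gradient magnitude |∇z| = √(a² + b²) = √(0.02101 + 0.40348) = 0.65153.
True dip = arctan(0.65153) = 33.09°, dipping toward SSE (azimuth ≈ 167°).

33.09°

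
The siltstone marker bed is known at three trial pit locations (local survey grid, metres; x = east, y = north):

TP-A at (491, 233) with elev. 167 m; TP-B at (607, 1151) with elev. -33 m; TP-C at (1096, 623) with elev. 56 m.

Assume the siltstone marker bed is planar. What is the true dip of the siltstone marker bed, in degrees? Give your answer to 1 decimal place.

Two edge vectors: TP-A→TP-B = (116, 918, -200), TP-A→TP-C = (605, 390, -111).
Normal n = (TP-A→TP-B) × (TP-A→TP-C) = (-23898, -108124, -510150).
So ∂z/∂x = −n_x/n_z = −0.04685 and ∂z/∂y = −n_y/n_z = −0.21195.
Gradient magnitude |∇z| = √(a² + b²) = √(0.00219 + 0.04492) = 0.21706.
True dip = arctan(0.21706) = 12.2°, dipping toward NNE (azimuth ≈ 012°).

12.2°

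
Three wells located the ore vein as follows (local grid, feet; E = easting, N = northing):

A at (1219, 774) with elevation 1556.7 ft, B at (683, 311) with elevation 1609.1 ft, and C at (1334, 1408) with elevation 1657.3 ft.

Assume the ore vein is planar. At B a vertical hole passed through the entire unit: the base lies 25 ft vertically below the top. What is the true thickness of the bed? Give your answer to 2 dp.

23.61 ft

Two edge vectors: A→B = (-536, -463, 52.4), A→C = (115, 634, 100.6).
Normal n = (A→B) × (A→C) = (-79799.4, 59947.6, -286579).
So ∂z/∂E = −n_x/n_z = −0.27846 and ∂z/∂N = −n_y/n_z = 0.20918.
|∇z| = √(a²+b²) = 0.34827, so dip δ = arctan(0.34827) = 19.20°.
True thickness = vertical thickness × cos δ = 25 × cos 19.20° = 23.61 ft.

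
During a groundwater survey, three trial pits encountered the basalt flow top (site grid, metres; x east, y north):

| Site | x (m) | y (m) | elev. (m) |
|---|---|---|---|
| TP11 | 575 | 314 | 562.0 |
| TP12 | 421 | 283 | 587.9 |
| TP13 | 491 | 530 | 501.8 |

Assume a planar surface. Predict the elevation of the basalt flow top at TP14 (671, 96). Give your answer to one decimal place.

621.6 m

Two edge vectors: TP11→TP12 = (-154, -31, 25.9), TP11→TP13 = (-84, 216, -60.2).
Normal n = (TP11→TP12) × (TP11→TP13) = (-3728.2, -11446.4, -35868).
So ∂z/∂x = −n_x/n_z = −0.10394 and ∂z/∂y = −n_y/n_z = −0.31913.
Intercept c from TP11: 562 + 59.77 + 100.21 = 721.97.
At (671, 96): z = −69.7 − 30.6 + 721.97 = 621.6 m.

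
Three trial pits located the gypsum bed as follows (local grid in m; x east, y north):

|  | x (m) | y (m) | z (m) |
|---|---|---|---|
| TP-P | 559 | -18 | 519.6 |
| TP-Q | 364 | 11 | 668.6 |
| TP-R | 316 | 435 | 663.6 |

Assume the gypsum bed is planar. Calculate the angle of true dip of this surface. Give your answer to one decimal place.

Let the plane be z = a·x + b·y + c.
TP-Q−TP-P: −195a + 29b = 149;  TP-R−TP-P: −243a + 453b = 144.
Solving gives a = −0.77897, b = −0.09998.
Gradient magnitude |∇z| = √(a² + b²) = √(0.60680 + 0.01000) = 0.78536.
True dip = arctan(0.78536) = 38.1°, dipping toward E (azimuth ≈ 083°).

38.1°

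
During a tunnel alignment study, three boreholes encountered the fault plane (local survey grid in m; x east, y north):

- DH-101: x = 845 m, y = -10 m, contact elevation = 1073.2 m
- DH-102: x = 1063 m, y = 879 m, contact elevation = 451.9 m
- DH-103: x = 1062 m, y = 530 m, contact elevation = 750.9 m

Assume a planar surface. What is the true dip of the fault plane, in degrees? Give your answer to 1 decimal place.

47.1°

Two edge vectors: DH-101→DH-102 = (218, 889, -621.3), DH-101→DH-103 = (217, 540, -322.3).
Normal n = (DH-101→DH-102) × (DH-101→DH-103) = (48977.3, -64560.7, -75193).
So ∂z/∂x = −n_x/n_z = 0.65135 and ∂z/∂y = −n_y/n_z = −0.85860.
Gradient magnitude |∇z| = √(a² + b²) = √(0.42426 + 0.73719) = 1.07771.
True dip = arctan(1.07771) = 47.1°, dipping toward NW (azimuth ≈ 323°).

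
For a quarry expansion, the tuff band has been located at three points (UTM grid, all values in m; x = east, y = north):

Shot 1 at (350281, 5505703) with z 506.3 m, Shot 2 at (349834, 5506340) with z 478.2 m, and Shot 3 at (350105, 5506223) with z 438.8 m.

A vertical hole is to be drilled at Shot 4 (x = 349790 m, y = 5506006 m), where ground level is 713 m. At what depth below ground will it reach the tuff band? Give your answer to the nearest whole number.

Let the plane be z = a·x + b·y + c.
Shot 2−Shot 1: −447a + 637b = −28.1;  Shot 3−Shot 1: −176a + 520b = −67.5.
Solving gives a = −0.23590104, b = −0.20965112.
Then c = 506.3 − a·350281 − b·5505703 = 1237414.75.
At (349790, 5506006): z_contact = −82515.8 − 1154340.3 + 1237414.75 = 558.6 m.
Depth below ground = 713 − 558.6 = 154 m.

154 m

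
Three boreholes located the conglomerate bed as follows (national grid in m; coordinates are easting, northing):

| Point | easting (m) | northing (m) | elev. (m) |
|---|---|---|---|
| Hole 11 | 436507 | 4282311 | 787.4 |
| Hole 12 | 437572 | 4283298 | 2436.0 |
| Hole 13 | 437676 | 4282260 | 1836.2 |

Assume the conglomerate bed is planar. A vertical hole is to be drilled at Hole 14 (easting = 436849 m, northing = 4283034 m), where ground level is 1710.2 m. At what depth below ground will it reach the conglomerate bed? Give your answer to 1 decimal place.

121.1 m

Two edge vectors: Hole 11→Hole 12 = (1065, 987, 1648.6), Hole 11→Hole 13 = (1169, -51, 1048.8).
Normal n = (Hole 11→Hole 12) × (Hole 11→Hole 13) = (1119244.2, 810241.4, -1208118).
So ∂z/∂easting = −n_x/n_z = 0.926436159 and ∂z/∂northing = −n_y/n_z = 0.670664124.
Intercept c from Hole 11: 787.4 − 404395.87 − 2871992.35 = −3275600.82.
At (436849, 4283034): z_contact = 404712.71 + 2872477.25 − 3275600.82 = 1589.13 m.
Depth below ground = 1710.2 − 1589.13 = 121.1 m.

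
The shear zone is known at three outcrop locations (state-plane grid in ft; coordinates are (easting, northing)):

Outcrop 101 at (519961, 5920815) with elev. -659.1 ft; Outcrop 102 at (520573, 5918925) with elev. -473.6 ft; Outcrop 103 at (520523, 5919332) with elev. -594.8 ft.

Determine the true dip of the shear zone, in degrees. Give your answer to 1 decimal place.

47.2°

Let the plane be z = a·E + b·N + c.
Outcrop 102−Outcrop 101: 612a − 1890b = 185.5;  Outcrop 103−Outcrop 101: 562a − 1483b = 64.3.
Solving gives a = −0.99344, b = −0.41983.
Gradient magnitude |∇z| = √(a² + b²) = √(0.98692 + 0.17626) = 1.07851.
True dip = arctan(1.07851) = 47.2°, dipping toward ENE (azimuth ≈ 067°).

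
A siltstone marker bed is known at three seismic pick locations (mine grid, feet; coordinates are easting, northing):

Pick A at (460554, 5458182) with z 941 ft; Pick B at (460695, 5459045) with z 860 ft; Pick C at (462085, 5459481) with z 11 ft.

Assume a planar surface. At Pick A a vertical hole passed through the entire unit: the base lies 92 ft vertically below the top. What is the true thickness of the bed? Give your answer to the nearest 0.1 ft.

Let the plane be z = a·easting + b·northing + c.
Pick B−Pick A: 141a + 863b = −81;  Pick C−Pick A: 1531a + 1299b = −930.
Solving gives a = −0.61275, b = 0.00626.
|∇z| = √(a²+b²) = 0.61279, so dip δ = arctan(0.61279) = 31.50°.
True thickness = vertical thickness × cos δ = 92 × cos 31.50° = 78.4 ft.

78.4 ft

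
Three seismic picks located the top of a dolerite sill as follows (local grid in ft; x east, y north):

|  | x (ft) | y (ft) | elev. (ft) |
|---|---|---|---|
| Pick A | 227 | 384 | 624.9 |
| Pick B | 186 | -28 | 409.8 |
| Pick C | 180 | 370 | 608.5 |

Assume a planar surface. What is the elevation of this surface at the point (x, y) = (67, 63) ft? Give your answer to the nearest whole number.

432 ft

Let the plane be z = a·x + b·y + c.
Pick B−Pick A: −41a − 412b = −215.1;  Pick C−Pick A: −47a − 14b = −16.4.
Solving gives a = 0.19933, b = 0.50225.
Then c = 624.9 − a·227 − b·384 = 386.79.
At (67, 63): z = 13.4 + 31.6 + 386.79 = 431.8 ft.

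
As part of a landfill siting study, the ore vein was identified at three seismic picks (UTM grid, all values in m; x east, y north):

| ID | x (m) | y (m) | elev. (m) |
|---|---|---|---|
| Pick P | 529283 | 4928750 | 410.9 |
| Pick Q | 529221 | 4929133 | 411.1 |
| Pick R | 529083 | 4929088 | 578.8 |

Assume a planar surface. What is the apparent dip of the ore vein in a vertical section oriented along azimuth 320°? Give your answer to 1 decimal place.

Let the plane be z = a·x + b·y + c.
Pick Q−Pick P: −62a + 383b = 0.2;  Pick R−Pick P: −200a + 338b = 167.9.
Solving gives a = −1.15445, b = −0.18636.
Unit vector along 320° is (sin 320°, cos 320°) = (-0.6428, 0.7660).
Slope in that direction = a·(-0.6428) + b·(0.7660) = 0.59930.
Apparent dip = arctan|0.59930| = 30.9° (true dip is 49.5°, so apparent ≤ true as expected).

30.9°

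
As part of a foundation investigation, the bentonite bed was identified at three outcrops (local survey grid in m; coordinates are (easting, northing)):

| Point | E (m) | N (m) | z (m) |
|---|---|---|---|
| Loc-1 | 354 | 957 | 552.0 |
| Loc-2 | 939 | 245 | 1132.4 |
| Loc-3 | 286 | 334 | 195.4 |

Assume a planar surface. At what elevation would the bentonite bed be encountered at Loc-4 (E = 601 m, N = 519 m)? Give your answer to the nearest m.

741 m

Let the plane be z = a·E + b·N + c.
Loc-2−Loc-1: 585a − 712b = 580.4;  Loc-3−Loc-1: −68a − 623b = −356.6.
Solving gives a = 1.49075, b = 0.40968.
Then c = 552 − a·354 − b·957 = −367.79.
At (601, 519): z = 895.9 + 212.6 − 367.79 = 740.8 m.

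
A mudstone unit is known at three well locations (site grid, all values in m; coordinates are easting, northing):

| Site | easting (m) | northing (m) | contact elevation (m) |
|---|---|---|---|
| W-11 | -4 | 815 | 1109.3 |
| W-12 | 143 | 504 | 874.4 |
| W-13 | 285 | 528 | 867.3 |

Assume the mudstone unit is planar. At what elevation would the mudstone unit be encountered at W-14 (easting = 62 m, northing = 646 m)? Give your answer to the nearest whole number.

Let the plane be z = a·easting + b·northing + c.
W-12−W-11: 147a − 311b = −234.9;  W-13−W-11: 289a − 287b = −242.
Solving gives a = −0.16451, b = 0.67754.
Then c = 1109.3 − a·-4 − b·815 = 556.44.
At (62, 646): z = −10.2 + 437.7 + 556.44 = 983.9 m.

984 m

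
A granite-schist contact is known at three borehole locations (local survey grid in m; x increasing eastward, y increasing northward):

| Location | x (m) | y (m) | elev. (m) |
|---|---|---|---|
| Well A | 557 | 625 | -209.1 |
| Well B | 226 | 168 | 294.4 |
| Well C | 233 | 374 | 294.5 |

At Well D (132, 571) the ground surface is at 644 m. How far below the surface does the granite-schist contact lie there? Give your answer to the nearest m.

Let the plane be z = a·x + b·y + c.
Well B−Well A: −331a − 457b = 503.5;  Well C−Well A: −324a − 251b = 503.6.
Solving gives a = −1.59673, b = 0.05474.
Then c = -209.1 − a·557 − b·625 = 646.06.
At (132, 571): z_contact = −210.8 + 31.3 + 646.06 = 466.6 m.
Depth below ground = 644 − 466.6 = 177 m.

177 m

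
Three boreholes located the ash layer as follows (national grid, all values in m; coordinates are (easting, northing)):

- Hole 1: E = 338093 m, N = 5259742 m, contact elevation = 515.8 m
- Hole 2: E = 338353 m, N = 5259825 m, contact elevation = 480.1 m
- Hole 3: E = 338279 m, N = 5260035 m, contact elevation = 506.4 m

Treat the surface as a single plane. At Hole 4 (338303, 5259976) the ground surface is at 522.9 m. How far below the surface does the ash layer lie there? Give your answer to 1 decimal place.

24.4 m

Two edge vectors: Hole 1→Hole 2 = (260, 83, -35.7), Hole 1→Hole 3 = (186, 293, -9.4).
Normal n = (Hole 1→Hole 2) × (Hole 1→Hole 3) = (9679.9, -4196.2, 60742).
So ∂z/∂E = −n_x/n_z = −0.159360903 and ∂z/∂N = −n_y/n_z = 0.069082348.
Intercept c from Hole 1: 515.8 + 53878.81 − 363355.33 = −308960.72.
At (338303, 5259976): z_contact = −53912.27 + 363371.49 − 308960.72 = 498.50 m.
Depth below ground = 522.9 − 498.50 = 24.4 m.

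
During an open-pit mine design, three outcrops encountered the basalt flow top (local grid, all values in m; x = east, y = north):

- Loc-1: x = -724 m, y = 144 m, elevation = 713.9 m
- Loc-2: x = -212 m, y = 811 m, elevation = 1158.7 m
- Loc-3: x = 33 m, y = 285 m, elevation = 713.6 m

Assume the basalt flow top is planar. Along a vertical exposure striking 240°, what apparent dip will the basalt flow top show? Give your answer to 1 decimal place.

14.8°

Two edge vectors: Loc-1→Loc-2 = (512, 667, 444.8), Loc-1→Loc-3 = (757, 141, -0.3).
Normal n = (Loc-1→Loc-2) × (Loc-1→Loc-3) = (-62916.9, 336867.2, -432727).
So ∂z/∂x = −n_x/n_z = −0.14540 and ∂z/∂y = −n_y/n_z = 0.77848.
Unit vector along 240° is (sin 240°, cos 240°) = (-0.8660, -0.5000).
Slope in that direction = a·(-0.8660) + b·(-0.5000) = −0.26332.
Apparent dip = arctan|0.26332| = 14.8° (true dip is 38.4°, so apparent ≤ true as expected).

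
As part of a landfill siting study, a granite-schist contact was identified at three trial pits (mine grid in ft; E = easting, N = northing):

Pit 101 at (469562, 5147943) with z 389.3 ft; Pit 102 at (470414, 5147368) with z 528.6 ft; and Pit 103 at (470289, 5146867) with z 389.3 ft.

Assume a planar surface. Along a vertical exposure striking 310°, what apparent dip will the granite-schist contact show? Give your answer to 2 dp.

5.69°

Two edge vectors: Pit 101→Pit 102 = (852, -575, 139.3), Pit 101→Pit 103 = (727, -1076, 0).
Normal n = (Pit 101→Pit 102) × (Pit 101→Pit 103) = (149886.8, 101271.1, -498727).
So ∂z/∂E = −n_x/n_z = 0.30054 and ∂z/∂N = −n_y/n_z = 0.20306.
Unit vector along 310° is (sin 310°, cos 310°) = (-0.7660, 0.6428).
Slope in that direction = a·(-0.7660) + b·(0.6428) = −0.09970.
Apparent dip = arctan|0.09970| = 5.69° (true dip is 19.9°, so apparent ≤ true as expected).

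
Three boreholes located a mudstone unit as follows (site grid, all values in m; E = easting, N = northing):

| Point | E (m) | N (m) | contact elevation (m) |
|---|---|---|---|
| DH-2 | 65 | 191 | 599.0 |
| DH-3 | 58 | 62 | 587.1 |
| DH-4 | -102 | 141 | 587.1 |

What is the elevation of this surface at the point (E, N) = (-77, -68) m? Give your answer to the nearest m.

Two edge vectors: DH-2→DH-3 = (-7, -129, -11.9), DH-2→DH-4 = (-167, -50, -11.9).
Normal n = (DH-2→DH-3) × (DH-2→DH-4) = (940.1, 1904, -21193).
So ∂z/∂E = −n_x/n_z = 0.04436 and ∂z/∂N = −n_y/n_z = 0.08984.
Intercept c from DH-2: 599 − 2.88 − 17.16 = 578.96.
At (-77, -68): z = −3.4 − 6.1 + 578.96 = 569.4 m.

569 m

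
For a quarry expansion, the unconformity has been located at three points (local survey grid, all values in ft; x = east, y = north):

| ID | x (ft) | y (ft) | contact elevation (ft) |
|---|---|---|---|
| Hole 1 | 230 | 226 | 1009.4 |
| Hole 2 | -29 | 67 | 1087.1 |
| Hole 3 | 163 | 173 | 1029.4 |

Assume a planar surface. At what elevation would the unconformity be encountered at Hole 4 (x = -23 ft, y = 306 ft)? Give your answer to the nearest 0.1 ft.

1087.3 ft

Let the plane be z = a·x + b·y + c.
Hole 2−Hole 1: −259a − 159b = 77.7;  Hole 3−Hole 1: −67a − 53b = 20.
Solving gives a = −0.30517, b = 0.00843.
Then c = 1009.4 − a·230 − b·226 = 1077.69.
At (-23, 306): z = 7.0 + 2.6 + 1077.69 = 1087.3 ft.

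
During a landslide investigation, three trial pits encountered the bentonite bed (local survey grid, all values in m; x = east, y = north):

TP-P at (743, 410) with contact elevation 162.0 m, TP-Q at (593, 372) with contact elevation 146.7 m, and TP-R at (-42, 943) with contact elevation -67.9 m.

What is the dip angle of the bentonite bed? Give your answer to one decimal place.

Let the plane be z = a·x + b·y + c.
TP-Q−TP-P: −150a − 38b = −15.3;  TP-R−TP-P: −785a + 533b = −229.9.
Solving gives a = 0.15386, b = −0.20472.
Gradient magnitude |∇z| = √(a² + b²) = √(0.02367 + 0.04191) = 0.25610.
True dip = arctan(0.25610) = 14.4°, dipping toward NW (azimuth ≈ 323°).

14.4°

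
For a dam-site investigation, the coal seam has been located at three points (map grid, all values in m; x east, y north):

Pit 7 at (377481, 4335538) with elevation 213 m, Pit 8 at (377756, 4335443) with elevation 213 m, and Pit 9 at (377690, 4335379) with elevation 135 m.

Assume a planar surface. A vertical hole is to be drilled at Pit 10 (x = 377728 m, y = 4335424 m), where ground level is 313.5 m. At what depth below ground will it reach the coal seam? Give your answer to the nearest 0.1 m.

Let the plane be z = a·x + b·y + c.
Pit 8−Pit 7: 275a − 95b = 0;  Pit 9−Pit 7: 209a − 159b = −78.
Solving gives a = 0.310431504, b = 0.898617512.
Then c = 213 − a·377481 − b·4335538 = −4012959.36.
At (377728, 4335424): z_contact = 117258.67 + 3895887.93 − 4012959.36 = 187.23 m.
Depth below ground = 313.5 − 187.23 = 126.3 m.

126.3 m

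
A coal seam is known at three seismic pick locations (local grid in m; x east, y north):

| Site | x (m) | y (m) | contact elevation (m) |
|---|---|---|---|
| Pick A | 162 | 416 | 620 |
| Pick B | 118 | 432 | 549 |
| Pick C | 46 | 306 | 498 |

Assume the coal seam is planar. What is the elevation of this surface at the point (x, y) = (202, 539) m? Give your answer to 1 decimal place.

625.6 m

Two edge vectors: Pick A→Pick B = (-44, 16, -71), Pick A→Pick C = (-116, -110, -122).
Normal n = (Pick A→Pick B) × (Pick A→Pick C) = (-9762, 2868, 6696).
So ∂z/∂x = −n_x/n_z = 1.45789 and ∂z/∂y = −n_y/n_z = −0.42832.
Intercept c from Pick A: 620 − 236.18 + 178.18 = 562.00.
At (202, 539): z = 294.5 − 230.9 + 562.00 = 625.6 m.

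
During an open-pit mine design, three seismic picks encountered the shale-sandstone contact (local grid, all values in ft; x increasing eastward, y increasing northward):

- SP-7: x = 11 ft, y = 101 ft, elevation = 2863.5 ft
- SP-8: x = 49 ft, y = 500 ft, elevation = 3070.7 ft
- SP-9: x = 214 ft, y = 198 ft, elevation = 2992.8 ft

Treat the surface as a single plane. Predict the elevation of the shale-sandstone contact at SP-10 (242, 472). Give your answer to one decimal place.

3135.9 ft

Let the plane be z = a·x + b·y + c.
SP-8−SP-7: 38a + 399b = 207.2;  SP-9−SP-7: 203a + 97b = 129.3.
Solving gives a = 0.40735, b = 0.48050.
Then c = 2863.5 − a·11 − b·101 = 2810.49.
At (242, 472): z = 98.6 + 226.8 + 2810.49 = 3135.9 ft.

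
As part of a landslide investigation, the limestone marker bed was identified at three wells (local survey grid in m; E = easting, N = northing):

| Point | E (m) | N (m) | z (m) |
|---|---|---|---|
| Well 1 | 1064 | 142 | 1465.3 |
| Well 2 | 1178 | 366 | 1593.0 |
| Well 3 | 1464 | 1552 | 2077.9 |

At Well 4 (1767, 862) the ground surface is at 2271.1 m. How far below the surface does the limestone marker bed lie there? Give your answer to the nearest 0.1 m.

Two edge vectors: Well 1→Well 2 = (114, 224, 127.7), Well 1→Well 3 = (400, 1410, 612.6).
Normal n = (Well 1→Well 2) × (Well 1→Well 3) = (-42834.6, -18756.4, 71140).
So ∂z/∂E = −n_x/n_z = 0.602117 and ∂z/∂N = −n_y/n_z = 0.263655.
Intercept c from Well 1: 1465.3 − 640.65 − 37.44 = 787.21.
At (1767, 862): z_contact = 1063.94 + 227.27 + 787.21 = 2078.42 m.
Depth below ground = 2271.1 − 2078.42 = 192.7 m.

192.7 m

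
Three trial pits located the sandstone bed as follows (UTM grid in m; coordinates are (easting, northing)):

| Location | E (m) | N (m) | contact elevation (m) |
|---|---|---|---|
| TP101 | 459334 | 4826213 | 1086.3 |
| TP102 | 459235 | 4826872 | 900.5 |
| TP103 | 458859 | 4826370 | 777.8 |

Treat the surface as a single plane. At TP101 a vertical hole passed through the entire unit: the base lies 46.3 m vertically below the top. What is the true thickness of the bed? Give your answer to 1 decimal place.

39.4 m

Let the plane be z = a·E + b·N + c.
TP102−TP101: −99a + 659b = −185.8;  TP103−TP101: −475a + 157b = −308.5.
Solving gives a = 0.58535, b = −0.19401.
|∇z| = √(a²+b²) = 0.61666, so dip δ = arctan(0.61666) = 31.66°.
True thickness = vertical thickness × cos δ = 46.3 × cos 31.66° = 39.4 m.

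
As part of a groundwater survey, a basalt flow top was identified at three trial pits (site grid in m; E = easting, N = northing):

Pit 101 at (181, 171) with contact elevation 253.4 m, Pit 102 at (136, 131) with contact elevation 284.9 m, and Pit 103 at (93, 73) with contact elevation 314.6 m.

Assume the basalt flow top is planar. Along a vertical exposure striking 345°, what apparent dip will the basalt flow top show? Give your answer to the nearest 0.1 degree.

11.6°

Let the plane be z = a·E + b·N + c.
Pit 102−Pit 101: −45a − 40b = 31.5;  Pit 103−Pit 101: −88a − 98b = 61.2.
Solving gives a = −0.71798, b = 0.02022.
Unit vector along 345° is (sin 345°, cos 345°) = (-0.2588, 0.9659).
Slope in that direction = a·(-0.2588) + b·(0.9659) = 0.20536.
Apparent dip = arctan|0.20536| = 11.6° (true dip is 35.7°, so apparent ≤ true as expected).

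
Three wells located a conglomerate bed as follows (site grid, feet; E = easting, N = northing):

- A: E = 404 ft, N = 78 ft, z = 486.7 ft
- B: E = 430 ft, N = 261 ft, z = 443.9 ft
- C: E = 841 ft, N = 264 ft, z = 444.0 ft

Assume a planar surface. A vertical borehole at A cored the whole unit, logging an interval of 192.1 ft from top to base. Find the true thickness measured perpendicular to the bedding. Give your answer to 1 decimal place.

Two edge vectors: A→B = (26, 183, -42.8), A→C = (437, 186, -42.7).
Normal n = (A→B) × (A→C) = (146.7, -17593.4, -75135).
So ∂z/∂E = −n_x/n_z = 0.00195 and ∂z/∂N = −n_y/n_z = −0.23416.
|∇z| = √(a²+b²) = 0.23417, so dip δ = arctan(0.23417) = 13.18°.
True thickness = vertical thickness × cos δ = 192.1 × cos 13.18° = 187.0 ft.

187.0 ft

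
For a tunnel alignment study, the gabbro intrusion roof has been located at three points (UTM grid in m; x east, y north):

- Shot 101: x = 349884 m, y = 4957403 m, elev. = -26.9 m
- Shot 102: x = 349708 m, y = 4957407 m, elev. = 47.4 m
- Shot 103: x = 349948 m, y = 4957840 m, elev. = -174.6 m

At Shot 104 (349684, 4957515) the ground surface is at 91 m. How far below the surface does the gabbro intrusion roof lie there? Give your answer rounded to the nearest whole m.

63 m

Two edge vectors: Shot 101→Shot 102 = (-176, 4, 74.3), Shot 101→Shot 103 = (64, 437, -147.7).
Normal n = (Shot 101→Shot 102) × (Shot 101→Shot 103) = (-33059.9, -21240, -77168).
So ∂z/∂x = −n_x/n_z = −0.42841463 and ∂z/∂y = −n_y/n_z = −0.27524362.
Intercept c from Shot 101: -26.9 + 149895.42 + 1364493.57 = 1514362.09.
At (349684, 4957515): z_contact = −149809.7 − 1364524.4 + 1514362.09 = 28.0 m.
Depth below ground = 91 − 28.0 = 63 m.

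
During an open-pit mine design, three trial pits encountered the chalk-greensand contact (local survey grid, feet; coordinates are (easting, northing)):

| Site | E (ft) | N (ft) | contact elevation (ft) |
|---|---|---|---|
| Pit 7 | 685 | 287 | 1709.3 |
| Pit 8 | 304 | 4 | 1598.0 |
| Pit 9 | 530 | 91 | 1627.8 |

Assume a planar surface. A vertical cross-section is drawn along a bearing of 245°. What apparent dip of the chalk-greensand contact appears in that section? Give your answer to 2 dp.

Two edge vectors: Pit 7→Pit 8 = (-381, -283, -111.3), Pit 7→Pit 9 = (-155, -196, -81.5).
Normal n = (Pit 7→Pit 8) × (Pit 7→Pit 9) = (1249.7, -13800, 30811).
So ∂z/∂E = −n_x/n_z = −0.04056 and ∂z/∂N = −n_y/n_z = 0.44789.
Unit vector along 245° is (sin 245°, cos 245°) = (-0.9063, -0.4226).
Slope in that direction = a·(-0.9063) + b·(-0.4226) = −0.15253.
Apparent dip = arctan|0.15253| = 8.67° (true dip is 24.2°, so apparent ≤ true as expected).

8.67°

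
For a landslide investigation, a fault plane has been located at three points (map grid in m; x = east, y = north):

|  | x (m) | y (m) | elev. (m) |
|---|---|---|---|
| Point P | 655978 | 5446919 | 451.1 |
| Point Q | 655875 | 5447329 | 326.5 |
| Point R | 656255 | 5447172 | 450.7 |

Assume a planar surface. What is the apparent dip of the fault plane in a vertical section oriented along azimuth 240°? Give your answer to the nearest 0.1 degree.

4.0°

Two edge vectors: Point P→Point Q = (-103, 410, -124.6), Point P→Point R = (277, 253, -0.4).
Normal n = (Point P→Point Q) × (Point P→Point R) = (31359.8, -34555.4, -139629).
So ∂z/∂x = −n_x/n_z = 0.22459 and ∂z/∂y = −n_y/n_z = −0.24748.
Unit vector along 240° is (sin 240°, cos 240°) = (-0.8660, -0.5000).
Slope in that direction = a·(-0.8660) + b·(-0.5000) = −0.07076.
Apparent dip = arctan|0.07076| = 4.0° (true dip is 18.5°, so apparent ≤ true as expected).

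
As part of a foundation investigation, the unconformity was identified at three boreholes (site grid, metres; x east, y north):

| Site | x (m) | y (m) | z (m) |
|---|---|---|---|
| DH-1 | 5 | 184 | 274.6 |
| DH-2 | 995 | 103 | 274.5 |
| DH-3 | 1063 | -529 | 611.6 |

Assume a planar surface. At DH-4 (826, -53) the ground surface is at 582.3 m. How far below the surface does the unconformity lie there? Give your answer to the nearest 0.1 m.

Two edge vectors: DH-1→DH-2 = (990, -81, -0.1), DH-1→DH-3 = (1058, -713, 337).
Normal n = (DH-1→DH-2) × (DH-1→DH-3) = (-27368.3, -333735.8, -620172).
So ∂z/∂x = −n_x/n_z = −0.044130 and ∂z/∂y = −n_y/n_z = −0.538134.
Intercept c from DH-1: 274.6 + 0.22 + 99.02 = 373.84.
At (826, -53): z_contact = −36.45 + 28.52 + 373.84 = 365.91 m.
Depth below ground = 582.3 − 365.91 = 216.4 m.

216.4 m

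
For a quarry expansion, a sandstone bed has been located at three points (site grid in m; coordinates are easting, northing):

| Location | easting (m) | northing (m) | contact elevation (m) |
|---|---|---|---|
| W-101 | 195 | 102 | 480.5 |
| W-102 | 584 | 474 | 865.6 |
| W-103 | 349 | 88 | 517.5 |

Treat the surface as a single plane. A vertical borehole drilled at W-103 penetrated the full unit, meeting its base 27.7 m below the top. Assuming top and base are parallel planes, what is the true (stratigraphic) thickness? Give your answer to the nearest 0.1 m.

21.9 m

Two edge vectors: W-101→W-102 = (389, 372, 385.1), W-101→W-103 = (154, -14, 37).
Normal n = (W-101→W-102) × (W-101→W-103) = (19155.4, 44912.4, -62734).
So ∂z/∂easting = −n_x/n_z = 0.30534 and ∂z/∂northing = −n_y/n_z = 0.71592.
|∇z| = √(a²+b²) = 0.77831, so dip δ = arctan(0.77831) = 37.89°.
True thickness = vertical thickness × cos δ = 27.7 × cos 37.89° = 21.9 m.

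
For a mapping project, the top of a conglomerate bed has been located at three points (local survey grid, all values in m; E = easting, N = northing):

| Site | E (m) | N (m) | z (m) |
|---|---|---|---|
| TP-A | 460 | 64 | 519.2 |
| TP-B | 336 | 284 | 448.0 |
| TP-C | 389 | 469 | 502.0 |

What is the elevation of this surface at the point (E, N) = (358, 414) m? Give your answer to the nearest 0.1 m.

Let the plane be z = a·E + b·N + c.
TP-B−TP-A: −124a + 220b = −71.2;  TP-C−TP-A: −71a + 405b = −17.2.
Solving gives a = 0.72405, b = 0.08446.
Then c = 519.2 − a·460 − b·64 = 180.73.
At (358, 414): z = 259.2 + 35.0 + 180.73 = 474.9 m.

474.9 m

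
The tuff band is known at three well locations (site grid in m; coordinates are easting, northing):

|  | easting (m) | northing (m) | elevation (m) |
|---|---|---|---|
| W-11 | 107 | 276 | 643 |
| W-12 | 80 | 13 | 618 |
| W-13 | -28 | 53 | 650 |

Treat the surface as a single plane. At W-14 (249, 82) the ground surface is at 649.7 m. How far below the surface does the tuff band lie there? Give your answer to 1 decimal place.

65.9 m

Two edge vectors: W-11→W-12 = (-27, -263, -25), W-11→W-13 = (-135, -223, 7).
Normal n = (W-11→W-12) × (W-11→W-13) = (-7416, 3564, -29484).
So ∂z/∂easting = −n_x/n_z = −0.25153 and ∂z/∂northing = −n_y/n_z = 0.12088.
Intercept c from W-11: 643 + 26.91 − 33.36 = 636.55.
At (249, 82): z_contact = −62.63 + 9.91 + 636.55 = 583.83 m.
Depth below ground = 649.7 − 583.83 = 65.9 m.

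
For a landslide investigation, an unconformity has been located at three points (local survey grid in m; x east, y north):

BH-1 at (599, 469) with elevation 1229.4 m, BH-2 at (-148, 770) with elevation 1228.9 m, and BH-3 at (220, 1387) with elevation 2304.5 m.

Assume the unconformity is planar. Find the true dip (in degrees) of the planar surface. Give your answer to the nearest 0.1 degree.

56.6°

Let the plane be z = a·x + b·y + c.
BH-2−BH-1: −747a + 301b = −0.5;  BH-3−BH-1: −379a + 918b = 1075.1.
Solving gives a = 0.56688, b = 1.40517.
Gradient magnitude |∇z| = √(a² + b²) = √(0.32135 + 1.97450) = 1.51521.
True dip = arctan(1.51521) = 56.6°, dipping toward SSW (azimuth ≈ 202°).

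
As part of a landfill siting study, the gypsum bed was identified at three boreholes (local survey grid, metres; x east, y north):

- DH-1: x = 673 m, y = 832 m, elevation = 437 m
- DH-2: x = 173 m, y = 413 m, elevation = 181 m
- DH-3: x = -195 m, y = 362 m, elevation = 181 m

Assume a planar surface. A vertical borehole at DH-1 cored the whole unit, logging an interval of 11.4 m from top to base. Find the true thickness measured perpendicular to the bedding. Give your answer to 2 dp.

Two edge vectors: DH-1→DH-2 = (-500, -419, -256), DH-1→DH-3 = (-868, -470, -256).
Normal n = (DH-1→DH-2) × (DH-1→DH-3) = (-13056, 94208, -128692).
So ∂z/∂x = −n_x/n_z = −0.10145 and ∂z/∂y = −n_y/n_z = 0.73204.
|∇z| = √(a²+b²) = 0.73904, so dip δ = arctan(0.73904) = 36.47°.
True thickness = vertical thickness × cos δ = 11.4 × cos 36.47° = 9.17 m.

9.17 m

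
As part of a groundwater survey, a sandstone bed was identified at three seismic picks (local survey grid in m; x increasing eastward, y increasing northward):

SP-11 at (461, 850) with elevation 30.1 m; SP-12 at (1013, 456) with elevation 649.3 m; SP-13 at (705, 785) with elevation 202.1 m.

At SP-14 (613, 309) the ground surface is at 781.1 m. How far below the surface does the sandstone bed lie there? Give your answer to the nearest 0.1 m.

177.5 m

Two edge vectors: SP-11→SP-12 = (552, -394, 619.2), SP-11→SP-13 = (244, -65, 172).
Normal n = (SP-11→SP-12) × (SP-11→SP-13) = (-27520, 56140.8, 60256).
So ∂z/∂x = −n_x/n_z = 0.456718 and ∂z/∂y = −n_y/n_z = −0.931705.
Intercept c from SP-11: 30.1 − 210.55 + 791.95 = 611.50.
At (613, 309): z_contact = 279.97 − 287.90 + 611.50 = 603.57 m.
Depth below ground = 781.1 − 603.57 = 177.5 m.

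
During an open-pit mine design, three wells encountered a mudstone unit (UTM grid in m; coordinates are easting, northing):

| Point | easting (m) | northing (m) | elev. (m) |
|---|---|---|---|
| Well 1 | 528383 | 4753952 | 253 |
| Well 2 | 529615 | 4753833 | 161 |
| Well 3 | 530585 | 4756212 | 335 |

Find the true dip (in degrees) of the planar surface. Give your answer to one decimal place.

Two edge vectors: Well 1→Well 2 = (1232, -119, -92), Well 1→Well 3 = (2202, 2260, 82).
Normal n = (Well 1→Well 2) × (Well 1→Well 3) = (198162, -303608, 3046358).
So ∂z/∂easting = −n_x/n_z = −0.06505 and ∂z/∂northing = −n_y/n_z = 0.09966.
Gradient magnitude |∇z| = √(a² + b²) = √(0.00423 + 0.00993) = 0.11901.
True dip = arctan(0.11901) = 6.8°, dipping toward SSE (azimuth ≈ 147°).

6.8°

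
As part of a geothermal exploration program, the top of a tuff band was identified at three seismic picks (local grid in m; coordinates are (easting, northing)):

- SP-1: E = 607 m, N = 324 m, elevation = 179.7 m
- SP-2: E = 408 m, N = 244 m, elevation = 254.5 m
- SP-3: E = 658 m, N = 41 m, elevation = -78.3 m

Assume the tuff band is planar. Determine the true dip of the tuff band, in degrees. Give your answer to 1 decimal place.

Let the plane be z = a·E + b·N + c.
SP-2−SP-1: −199a − 80b = 74.8;  SP-3−SP-1: 51a − 283b = −258.
Solving gives a = −0.69223, b = 0.78691.
Gradient magnitude |∇z| = √(a² + b²) = √(0.47918 + 0.61923) = 1.04805.
True dip = arctan(1.04805) = 46.3°, dipping toward SE (azimuth ≈ 139°).

46.3°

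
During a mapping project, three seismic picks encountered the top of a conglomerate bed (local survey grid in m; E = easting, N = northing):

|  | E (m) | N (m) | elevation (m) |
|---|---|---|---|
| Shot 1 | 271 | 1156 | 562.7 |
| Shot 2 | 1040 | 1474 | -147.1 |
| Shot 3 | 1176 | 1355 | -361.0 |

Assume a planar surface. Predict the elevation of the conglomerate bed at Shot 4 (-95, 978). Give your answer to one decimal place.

Let the plane be z = a·E + b·N + c.
Shot 2−Shot 1: 769a + 318b = −709.8;  Shot 3−Shot 1: 905a + 199b = −923.7.
Solving gives a = −1.131549, b = 0.504280.
Then c = 562.7 − a·271 − b·1156 = 286.40.
At (-95, 978): z = 107.5 + 493.2 + 286.40 = 887.1 m.

887.1 m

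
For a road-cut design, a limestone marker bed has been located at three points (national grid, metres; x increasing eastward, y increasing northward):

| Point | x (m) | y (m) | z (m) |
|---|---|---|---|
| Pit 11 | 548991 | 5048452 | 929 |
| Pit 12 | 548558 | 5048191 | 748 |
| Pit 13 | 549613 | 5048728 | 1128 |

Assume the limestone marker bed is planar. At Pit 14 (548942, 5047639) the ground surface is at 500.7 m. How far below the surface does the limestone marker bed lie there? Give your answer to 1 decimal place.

75.3 m

Let the plane be z = a·x + b·y + c.
Pit 12−Pit 11: −433a − 261b = −181;  Pit 13−Pit 11: 622a + 276b = 199.
Solving gives a = 0.046294999, b = 0.616683009.
Then c = 929 − a·548991 − b·5048452 = −3137781.11.
At (548942, 5047639): z_contact = 25413.27 + 3112793.21 − 3137781.11 = 425.37 m.
Depth below ground = 500.7 − 425.37 = 75.3 m.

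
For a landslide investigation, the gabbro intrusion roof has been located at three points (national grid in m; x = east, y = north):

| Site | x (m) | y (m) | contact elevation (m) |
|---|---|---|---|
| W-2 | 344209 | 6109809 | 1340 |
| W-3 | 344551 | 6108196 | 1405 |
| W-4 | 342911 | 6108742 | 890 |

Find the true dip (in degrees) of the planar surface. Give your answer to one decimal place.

Two edge vectors: W-2→W-3 = (342, -1613, 65), W-2→W-4 = (-1298, -1067, -450).
Normal n = (W-2→W-3) × (W-2→W-4) = (795205, 69530, -2458588).
So ∂z/∂x = −n_x/n_z = 0.32344 and ∂z/∂y = −n_y/n_z = 0.02828.
Gradient magnitude |∇z| = √(a² + b²) = √(0.10461 + 0.00080) = 0.32467.
True dip = arctan(0.32467) = 18.0°, dipping toward W (azimuth ≈ 265°).

18.0°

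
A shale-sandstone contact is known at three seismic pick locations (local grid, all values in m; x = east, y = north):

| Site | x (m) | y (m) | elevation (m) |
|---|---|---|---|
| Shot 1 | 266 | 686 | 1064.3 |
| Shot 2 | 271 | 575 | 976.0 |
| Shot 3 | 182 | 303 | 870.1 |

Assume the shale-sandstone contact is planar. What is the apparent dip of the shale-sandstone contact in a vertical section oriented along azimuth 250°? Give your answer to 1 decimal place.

37.6°

Let the plane be z = a·x + b·y + c.
Shot 2−Shot 1: 5a − 111b = −88.3;  Shot 3−Shot 1: −84a − 383b = −194.2.
Solving gives a = −1.09108, b = 0.74635.
Unit vector along 250° is (sin 250°, cos 250°) = (-0.9397, -0.3420).
Slope in that direction = a·(-0.9397) + b·(-0.3420) = 0.77002.
Apparent dip = arctan|0.77002| = 37.6° (true dip is 52.9°, so apparent ≤ true as expected).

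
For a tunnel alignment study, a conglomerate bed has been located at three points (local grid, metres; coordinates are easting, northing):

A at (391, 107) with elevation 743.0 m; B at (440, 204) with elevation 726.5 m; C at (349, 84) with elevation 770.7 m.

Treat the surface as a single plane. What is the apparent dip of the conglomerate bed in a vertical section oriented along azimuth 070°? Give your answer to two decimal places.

33.37°

Two edge vectors: A→B = (49, 97, -16.5), A→C = (-42, -23, 27.7).
Normal n = (A→B) × (A→C) = (2307.4, -664.3, 2947).
So ∂z/∂easting = −n_x/n_z = −0.78297 and ∂z/∂northing = −n_y/n_z = 0.22542.
Unit vector along 070° is (sin 70°, cos 70°) = (0.9397, 0.3420).
Slope in that direction = a·(0.9397) + b·(0.3420) = −0.65865.
Apparent dip = arctan|0.65865| = 33.37° (true dip is 39.2°, so apparent ≤ true as expected).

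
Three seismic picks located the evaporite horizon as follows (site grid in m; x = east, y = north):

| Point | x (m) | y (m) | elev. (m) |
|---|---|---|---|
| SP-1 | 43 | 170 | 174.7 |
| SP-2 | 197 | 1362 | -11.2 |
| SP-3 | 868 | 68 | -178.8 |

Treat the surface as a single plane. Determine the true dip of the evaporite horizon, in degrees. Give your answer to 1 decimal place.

24.3°

Let the plane be z = a·x + b·y + c.
SP-2−SP-1: 154a + 1192b = −185.9;  SP-3−SP-1: 825a − 102b = −353.5.
Solving gives a = −0.44073, b = −0.09902.
Gradient magnitude |∇z| = √(a² + b²) = √(0.19424 + 0.00980) = 0.45171.
True dip = arctan(0.45171) = 24.3°, dipping toward ENE (azimuth ≈ 077°).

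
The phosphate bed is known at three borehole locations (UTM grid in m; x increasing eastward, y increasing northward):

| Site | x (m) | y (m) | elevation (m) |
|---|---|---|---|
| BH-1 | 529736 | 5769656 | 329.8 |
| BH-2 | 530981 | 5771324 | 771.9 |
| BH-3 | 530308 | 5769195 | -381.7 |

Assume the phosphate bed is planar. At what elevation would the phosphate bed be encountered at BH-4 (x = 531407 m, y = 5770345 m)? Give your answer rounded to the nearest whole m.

Two edge vectors: BH-1→BH-2 = (1245, 1668, 442.1), BH-1→BH-3 = (572, -461, -711.5).
Normal n = (BH-1→BH-2) × (BH-1→BH-3) = (-982973.9, 1138698.7, -1528041).
So ∂z/∂x = −n_x/n_z = −0.64329027 and ∂z/∂y = −n_y/n_z = 0.74520167.
Intercept c from BH-1: 329.8 + 340774.01 − 4299557.27 = −3958453.46.
At (531407, 5770345): z = −341848.9 + 4300070.7 − 3958453.46 = -231.7 m.

-232 m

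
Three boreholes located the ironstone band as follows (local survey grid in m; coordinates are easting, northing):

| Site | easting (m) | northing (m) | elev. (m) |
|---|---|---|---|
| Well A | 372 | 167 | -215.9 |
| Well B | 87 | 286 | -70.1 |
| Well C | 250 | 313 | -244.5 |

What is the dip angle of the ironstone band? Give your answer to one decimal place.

Two edge vectors: Well A→Well B = (-285, 119, 145.8), Well A→Well C = (-122, 146, -28.6).
Normal n = (Well A→Well B) × (Well A→Well C) = (-24690.2, -25938.6, -27092).
So ∂z/∂easting = −n_x/n_z = −0.91135 and ∂z/∂northing = −n_y/n_z = −0.95743.
Gradient magnitude |∇z| = √(a² + b²) = √(0.83055 + 0.91667) = 1.32182.
True dip = arctan(1.32182) = 52.9°, dipping toward NE (azimuth ≈ 044°).

52.9°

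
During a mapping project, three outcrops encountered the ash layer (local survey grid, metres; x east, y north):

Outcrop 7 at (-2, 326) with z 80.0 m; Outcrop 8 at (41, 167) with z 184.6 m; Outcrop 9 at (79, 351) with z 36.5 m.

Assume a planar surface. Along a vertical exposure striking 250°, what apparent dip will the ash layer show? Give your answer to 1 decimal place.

28.5°

Let the plane be z = a·x + b·y + c.
Outcrop 8−Outcrop 7: 43a − 159b = 104.6;  Outcrop 9−Outcrop 7: 81a + 25b = −43.5.
Solving gives a = −0.30826, b = −0.74123.
Unit vector along 250° is (sin 250°, cos 250°) = (-0.9397, -0.3420).
Slope in that direction = a·(-0.9397) + b·(-0.3420) = 0.54319.
Apparent dip = arctan|0.54319| = 28.5° (true dip is 38.8°, so apparent ≤ true as expected).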